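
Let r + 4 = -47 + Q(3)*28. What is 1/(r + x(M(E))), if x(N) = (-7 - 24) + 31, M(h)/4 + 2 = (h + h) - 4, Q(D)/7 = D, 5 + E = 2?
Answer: 1/537 ≈ 0.0018622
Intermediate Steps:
E = -3 (E = -5 + 2 = -3)
Q(D) = 7*D
M(h) = -24 + 8*h (M(h) = -8 + 4*((h + h) - 4) = -8 + 4*(2*h - 4) = -8 + 4*(-4 + 2*h) = -8 + (-16 + 8*h) = -24 + 8*h)
r = 537 (r = -4 + (-47 + (7*3)*28) = -4 + (-47 + 21*28) = -4 + (-47 + 588) = -4 + 541 = 537)
x(N) = 0 (x(N) = -31 + 31 = 0)
1/(r + x(M(E))) = 1/(537 + 0) = 1/537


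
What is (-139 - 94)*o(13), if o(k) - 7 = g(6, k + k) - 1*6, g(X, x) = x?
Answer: -6291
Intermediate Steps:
o(k) = 1 + 2*k (o(k) = 7 + ((k + k) - 1*6) = 7 + (2*k - 6) = 7 + (-6 + 2*k) = 1 + 2*k)
(-139 - 94)*o(13) = (-139 - 94)*(1 + 2*13) = -233*(1 + 26) = -233*27 = -6291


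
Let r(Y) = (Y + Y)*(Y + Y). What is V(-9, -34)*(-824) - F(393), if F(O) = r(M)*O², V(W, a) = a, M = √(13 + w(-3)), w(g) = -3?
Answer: -6149944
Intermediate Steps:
M = √10 (M = √(13 - 3) = √10 ≈ 3.1623)
r(Y) = 4*Y² (r(Y) = (2*Y)*(2*Y) = 4*Y²)
F(O) = 40*O² (F(O) = (4*(√10)²)*O² = (4*10)*O² = 40*O²)
V(-9, -34)*(-824) - F(393) = -34*(-824) - 40*393² = 28016 - 40*154449 = 28016 - 1*6177960 = 28016 - 6177960 = -6149944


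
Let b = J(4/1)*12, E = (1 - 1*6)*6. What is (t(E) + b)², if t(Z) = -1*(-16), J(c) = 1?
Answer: 784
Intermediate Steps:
E = -30 (E = (1 - 6)*6 = -5*6 = -30)
b = 12 (b = 1*12 = 12)
t(Z) = 16
(t(E) + b)² = (16 + 12)² = 28² = 784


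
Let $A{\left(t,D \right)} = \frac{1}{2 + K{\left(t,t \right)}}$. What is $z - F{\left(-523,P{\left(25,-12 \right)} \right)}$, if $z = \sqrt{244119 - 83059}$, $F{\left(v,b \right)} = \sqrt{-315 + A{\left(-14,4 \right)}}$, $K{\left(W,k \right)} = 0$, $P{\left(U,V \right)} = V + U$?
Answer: $2 \sqrt{40265} - \frac{i \sqrt{1258}}{2} \approx 401.32 - 17.734 i$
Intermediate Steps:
$P{\left(U,V \right)} = U + V$
$A{\left(t,D \right)} = \frac{1}{2}$ ($A{\left(t,D \right)} = \frac{1}{2 + 0} = \frac{1}{2}$)
$F{\left(v,b \right)} = \frac{i \sqrt{1258}}{2}$ ($F{\left(v,b \right)} = \sqrt{-315 + \frac{1}{2}} = \sqrt{- \frac{629}{2}} = \frac{i \sqrt{1258}}{2}$)
$z = 2 \sqrt{40265}$ ($z = \sqrt{161060} = 2 \sqrt{40265} \approx 401.32$)
$z - F{\left(-523,P{\left(25,-12 \right)} \right)} = 2 \sqrt{40265} - \frac{i \sqrt{1258}}{2}$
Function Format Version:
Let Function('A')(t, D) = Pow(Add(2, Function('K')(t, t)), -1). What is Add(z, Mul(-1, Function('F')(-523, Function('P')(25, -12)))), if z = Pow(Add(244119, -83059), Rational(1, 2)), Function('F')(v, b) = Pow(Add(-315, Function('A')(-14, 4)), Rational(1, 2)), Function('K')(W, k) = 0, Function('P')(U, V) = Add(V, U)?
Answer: Add(Mul(2, Pow(40265, Rational(1, 2))), Mul(Rational(-1, 2), I, Pow(1258, Rational(1, 2)))) ≈ Add(401.32, Mul(-17.734, I))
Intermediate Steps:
Function('P')(U, V) = Add(U, V)
Function('A')(t, D) = Rational(1, 2) (Function('A')(t, D) = Pow(Add(2, 0), -1) = Pow(2, -1) = Rational(1, 2))
Function('F')(v, b) = Mul(Rational(1, 2), I, Pow(1258, Rational(1, 2))) (Function('F')(v, b) = Pow(Add(-315, Rational(1, 2)), Rational(1, 2)) = Pow(Rational(-629, 2), Rational(1, 2)) = Mul(Rational(1, 2), I, Pow(1258, Rational(1, 2))))
z = Mul(2, Pow(40265, Rational(1, 2))) (z = Pow(161060, Rational(1, 2)) = Mul(2, Pow(40265, Rational(1, 2))) ≈ 401.32)
Add(z, Mul(-1, Function('F')(-523, Function('P')(25, -12)))) = Add(Mul(2, Pow(40265, Rational(1, 2))), Mul(-1, Mul(Rational(1, 2), I, Pow(1258, Rational(1, 2))))) = Add(Mul(2, Pow(40265, Rational(1, 2))), Mul(Rational(-1, 2), I, Pow(1258, Rational(1, 2))))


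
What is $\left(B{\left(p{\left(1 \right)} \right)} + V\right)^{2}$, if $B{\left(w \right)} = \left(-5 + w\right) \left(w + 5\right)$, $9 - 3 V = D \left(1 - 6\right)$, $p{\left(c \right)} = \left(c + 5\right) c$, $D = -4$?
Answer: $\frac{484}{9} \approx 53.778$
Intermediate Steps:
$p{\left(c \right)} = c \left(5 + c\right)$ ($p{\left(c \right)} = \left(5 + c\right) c = c \left(5 + c\right)$)
$V = - \frac{11}{3}$ ($V = 3 - \frac{\left(-4\right) \left(1 - 6\right)}{3} = 3 - \frac{\left(-4\right) \left(-5\right)}{3} = 3 - \frac{20}{3} = - \frac{11}{3} \approx -3.6667$)
$B{\left(w \right)} = \left(-5 + w\right) \left(5 + w\right)$
$\left(B{\left(p{\left(1 \right)} \right)} + V\right)^{2} = \left(\left(-25 + \left(1 \left(5 + 1\right)\right)^{2}\right) - \frac{11}{3}\right)^{2} = \left(\left(-25 + \left(1 \cdot 6\right)^{2}\right) - \frac{11}{3}\right)^{2} = \left(\left(-25 + 6^{2}\right) - \frac{11}{3}\right)^{2} = \left(\left(-25 + 36\right) - \frac{11}{3}\right)^{2} = \left(11 - \frac{11}{3}\right)^{2} = \left(\frac{22}{3}\right)^{2} = \frac{484}{9}$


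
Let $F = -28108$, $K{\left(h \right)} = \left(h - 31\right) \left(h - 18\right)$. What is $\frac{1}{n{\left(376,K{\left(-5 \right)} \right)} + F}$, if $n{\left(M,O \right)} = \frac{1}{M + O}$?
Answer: $- \frac{1204}{33842031} \approx -3.5577 \cdot 10^{-5}$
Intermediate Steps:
$K{\left(h \right)} = \left(-31 + h\right) \left(-18 + h\right)$
$\frac{1}{n{\left(376,K{\left(-5 \right)} \right)} + F} = \frac{1}{\frac{1}{376 + \left(558 + \left(-5\right)^{2} - -245\right)} - 28108} = \frac{1}{\frac{1}{376 + \left(558 + 25 + 245\right)} - 28108} = \frac{1}{\frac{1}{376 + 828} - 28108} = \frac{1}{\frac{1}{1204} - 28108} = \frac{1}{- \frac{33842031}{1204}} = - \frac{1204}{33842031}$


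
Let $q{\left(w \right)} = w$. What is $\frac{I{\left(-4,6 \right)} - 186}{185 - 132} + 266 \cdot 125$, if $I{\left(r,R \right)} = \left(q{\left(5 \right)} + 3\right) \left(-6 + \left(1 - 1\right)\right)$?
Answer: $\frac{1762016}{53} \approx 33246.0$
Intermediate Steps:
$I{\left(r,R \right)} = -48$ ($I{\left(r,R \right)} = \left(5 + 3\right) \left(-6 + \left(1 - 1\right)\right) = 8 \left(-6 + \left(1 - 1\right)\right) = 8 \left(-6 + 0\right) = 8 \left(-6\right) = -48$)
$\frac{I{\left(-4,6 \right)} - 186}{185 - 132} + 266 \cdot 125 = \frac{-48 - 186}{185 - 132} + 266 \cdot 125 = - \frac{234}{53} + 33250 = \frac{1762016}{53}$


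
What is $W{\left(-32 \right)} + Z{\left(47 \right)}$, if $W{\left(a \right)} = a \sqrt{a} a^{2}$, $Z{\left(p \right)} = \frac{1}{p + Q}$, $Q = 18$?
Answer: $\frac{1}{65} - 131072 i \sqrt{2} \approx 0.015385 - 1.8536 \cdot 10^{5} i$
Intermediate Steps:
$Z{\left(p \right)} = \frac{1}{18 + p}$ ($Z{\left(p \right)} = \frac{1}{p + 18} = \frac{1}{18 + p}$)
$W{\left(a \right)} = a^{\frac{7}{2}}$ ($W{\left(a \right)} = a^{\frac{3}{2}} a^{2} = a^{\frac{7}{2}}$)
$W{\left(-32 \right)} + Z{\left(47 \right)} = \left(-32\right)^{\frac{7}{2}} + \frac{1}{18 + 47} = - 131072 i \sqrt{2} + \frac{1}{65} = \frac{1}{65} - 131072 i \sqrt{2}$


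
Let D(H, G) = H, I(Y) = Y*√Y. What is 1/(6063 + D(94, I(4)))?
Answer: 1/6157 ≈ 0.00016242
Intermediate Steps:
I(Y) = Y^(3/2)
1/(6063 + D(94, I(4))) = 1/(6063 + 94) = 1/6157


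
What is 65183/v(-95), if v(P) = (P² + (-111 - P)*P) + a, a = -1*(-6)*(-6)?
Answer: 65183/10509 ≈ 6.2026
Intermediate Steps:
a = -36 (a = 6*(-6) = -36)
v(P) = -36 + P² + P*(-111 - P) (v(P) = (P² + (-111 - P)*P) - 36 = (P² + P*(-111 - P)) - 36 = -36 + P² + P*(-111 - P))
65183/v(-95) = 65183/(-36 - 111*(-95)) = 65183/(-36 + 10545) = 65183/10509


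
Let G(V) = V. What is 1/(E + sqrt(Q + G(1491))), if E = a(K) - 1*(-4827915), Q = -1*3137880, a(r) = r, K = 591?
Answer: 1609502/7771491109475 - I*sqrt(3136389)/23314473328425 ≈ 2.071e-7 - 7.5961e-11*I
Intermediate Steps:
Q = -3137880
E = 4828506 (E = 591 - 1*(-4827915) = 591 + 4827915 = 4828506)
1/(E + sqrt(Q + G(1491))) = 1/(4828506 + sqrt(-3137880 + 1491)) = 1/(4828506 + sqrt(-3136389)) = 1/(4828506 + I*sqrt(3136389))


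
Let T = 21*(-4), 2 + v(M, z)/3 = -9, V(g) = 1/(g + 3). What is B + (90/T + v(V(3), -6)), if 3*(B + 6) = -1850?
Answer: -27583/42 ≈ -656.74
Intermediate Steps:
V(g) = 1/(3 + g)
v(M, z) = -33 (v(M, z) = -6 + 3*(-9) = -6 - 27 = -33)
B = -1868/3 (B = -6 + (1/3)*(-1850) = -6 - 1850/3 = -1868/3 ≈ -622.67)
T = -84
B + (90/T + v(V(3), -6)) = -1868/3 + (90/(-84) - 33) = -1868/3 + (-1/84*90 - 33) = -1868/3 + (-15/14 - 33) = -1868/3 - 477/14 = -27583/42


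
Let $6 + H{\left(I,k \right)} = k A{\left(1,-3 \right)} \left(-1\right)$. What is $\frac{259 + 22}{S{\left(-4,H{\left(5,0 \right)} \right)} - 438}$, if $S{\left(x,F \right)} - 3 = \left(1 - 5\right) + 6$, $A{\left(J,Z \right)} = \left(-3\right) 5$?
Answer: $- \frac{281}{433} \approx -0.64896$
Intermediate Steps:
$A{\left(J,Z \right)} = -15$
$H{\left(I,k \right)} = -6 + 15 k$ ($H{\left(I,k \right)} = -6 + k \left(-15\right) \left(-1\right) = -6 + - 15 k \left(-1\right) = -6 + 15 k$)
$S{\left(x,F \right)} = 5$ ($S{\left(x,F \right)} = 3 + \left(\left(1 - 5\right) + 6\right) = 3 + \left(-4 + 6\right) = 3 + 2 = 5$)
$\frac{259 + 22}{S{\left(-4,H{\left(5,0 \right)} \right)} - 438} = \frac{259 + 22}{5 - 438} = \frac{281}{-433} = 281 \left(- \frac{1}{433}\right) = - \frac{281}{433}$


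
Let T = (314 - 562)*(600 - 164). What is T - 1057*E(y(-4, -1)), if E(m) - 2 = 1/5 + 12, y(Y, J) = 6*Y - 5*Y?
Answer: -615687/5 ≈ -1.2314e+5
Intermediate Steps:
y(Y, J) = Y
E(m) = 71/5 (E(m) = 2 + (1/5 + 12) = 2 + (⅕ + 12) = 2 + 61/5 = 71/5)
T = -108128 (T = -248*436 = -108128)
T - 1057*E(y(-4, -1)) = -108128 - 1057*71/5 = -108128 - 75047/5 = -615687/5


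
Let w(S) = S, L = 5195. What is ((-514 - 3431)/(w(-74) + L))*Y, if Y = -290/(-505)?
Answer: -76270/172407 ≈ -0.44238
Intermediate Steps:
Y = 58/101 (Y = -290*(-1/505) = 58/101 ≈ 0.57426)
((-514 - 3431)/(w(-74) + L))*Y = ((-514 - 3431)/(-74 + 5195))*(58/101) = -3945/5121*(58/101) = -3945*1/5121*(58/101) = -1315/1707*58/101 = -76270/172407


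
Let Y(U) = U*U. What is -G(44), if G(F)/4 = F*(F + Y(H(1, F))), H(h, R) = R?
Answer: -348480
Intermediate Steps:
Y(U) = U**2
G(F) = 4*F*(F + F**2) (G(F) = 4*(F*(F + F**2)) = 4*F*(F + F**2))
-G(44) = -4*44**2*(1 + 44) = -4*1936*45 = -1*348480 = -348480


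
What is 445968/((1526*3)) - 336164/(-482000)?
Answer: 9020647283/91941500 ≈ 98.113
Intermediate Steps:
445968/((1526*3)) - 336164/(-482000) = 445968/4578 - 336164*(-1/482000) = 445968*(1/4578) + 84041/120500 = 74328/763 + 84041/120500 = 9020647283/91941500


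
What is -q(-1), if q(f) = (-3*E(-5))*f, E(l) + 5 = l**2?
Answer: -60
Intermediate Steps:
E(l) = -5 + l**2
q(f) = -60*f (q(f) = (-3*(-5 + (-5)**2))*f = (-3*(-5 + 25))*f = (-3*20)*f = -60*f)
-q(-1) = -(-60)*(-1) = -1*60 = -60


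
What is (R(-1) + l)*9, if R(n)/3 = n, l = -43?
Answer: -414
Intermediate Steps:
R(n) = 3*n
(R(-1) + l)*9 = (3*(-1) - 43)*9 = (-3 - 43)*9 = -46*9 = -414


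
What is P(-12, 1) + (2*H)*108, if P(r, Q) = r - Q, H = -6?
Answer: -1309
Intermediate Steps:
P(-12, 1) + (2*H)*108 = (-12 - 1*1) + (2*(-6))*108 = (-12 - 1) - 12*108 = -13 - 1296 = -1309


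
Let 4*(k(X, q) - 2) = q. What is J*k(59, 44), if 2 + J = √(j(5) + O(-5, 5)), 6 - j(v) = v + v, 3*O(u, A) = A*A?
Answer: -26 + 13*√39/3 ≈ 1.0617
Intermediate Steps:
O(u, A) = A²/3 (O(u, A) = (A*A)/3 = A²/3)
j(v) = 6 - 2*v (j(v) = 6 - (v + v) = 6 - 2*v)
k(X, q) = 2 + q/4
J = -2 + √39/3 (J = -2 + √((6 - 2*5) + (⅓)*5²) = -2 + √((6 - 10) + (⅓)*25) = -2 + √(-4 + 25/3) = -2 + √(13/3) = -2 + √39/3 ≈ 0.081666)
J*k(59, 44) = (-2 + √39/3)*(2 + (¼)*44) = (-2 + √39/3)*(2 + 11) = (-2 + √39/3)*13 = -26 + 13*√39/3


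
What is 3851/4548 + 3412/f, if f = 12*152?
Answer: 469625/172824 ≈ 2.7174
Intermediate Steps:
f = 1824
3851/4548 + 3412/f = 3851/4548 + 3412/1824 = 3851*(1/4548) + 3412*(1/1824) = 3851/4548 + 853/456 = 469625/172824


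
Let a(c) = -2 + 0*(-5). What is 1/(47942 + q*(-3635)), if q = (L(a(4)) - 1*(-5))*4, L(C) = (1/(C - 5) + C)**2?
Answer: -49/4484642 ≈ -1.0926e-5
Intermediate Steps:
a(c) = -2 (a(c) = -2 + 0 = -2)
L(C) = (C + 1/(-5 + C))**2 (L(C) = (1/(-5 + C) + C)**2 = (C + 1/(-5 + C))**2)
q = 1880/49 (q = ((1 + (-2)**2 - 5*(-2))**2/(-5 - 2)**2 - 1*(-5))*4 = ((1 + 4 + 10)**2/(-7)**2 + 5)*4 = ((1/49)*15**2 + 5)*4 = ((1/49)*225 + 5)*4 = (225/49 + 5)*4 = (470/49)*4 = 1880/49 ≈ 38.367)
1/(47942 + q*(-3635)) = 1/(47942 + (1880/49)*(-3635)) = 1/(47942 - 6833800/49) = 1/(-4484642/49) = -49/4484642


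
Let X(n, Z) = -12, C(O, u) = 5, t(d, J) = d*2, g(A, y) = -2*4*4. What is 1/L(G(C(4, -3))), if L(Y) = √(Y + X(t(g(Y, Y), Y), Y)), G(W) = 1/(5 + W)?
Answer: -I*√1190/119 ≈ -0.28989*I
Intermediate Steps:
g(A, y) = -32 (g(A, y) = -8*4 = -32)
t(d, J) = 2*d
L(Y) = √(-12 + Y) (L(Y) = √(Y - 12) = √(-12 + Y))
1/L(G(C(4, -3))) = 1/(√(-12 + 1/(5 + 5))) = 1/(√(-12 + 1/10)) = 1/(√(-12 + ⅒)) = 1/(√(-119/10)) = 1/(I*√1190/10) = -I*√1190/119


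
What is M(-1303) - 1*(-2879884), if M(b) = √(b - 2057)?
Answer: 2879884 + 4*I*√210 ≈ 2.8799e+6 + 57.966*I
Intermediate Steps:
M(b) = √(-2057 + b)
M(-1303) - 1*(-2879884) = √(-2057 - 1303) - 1*(-2879884) = √(-3360) + 2879884 = 4*I*√210 + 2879884 = 2879884 + 4*I*√210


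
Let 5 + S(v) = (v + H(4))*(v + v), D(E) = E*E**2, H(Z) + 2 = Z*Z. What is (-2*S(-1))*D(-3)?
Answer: -1674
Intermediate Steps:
H(Z) = -2 + Z**2 (H(Z) = -2 + Z*Z = -2 + Z**2)
D(E) = E**3
S(v) = -5 + 2*v*(14 + v) (S(v) = -5 + (v + (-2 + 4**2))*(v + v) = -5 + (v + (-2 + 16))*(2*v) = -5 + (v + 14)*(2*v) = -5 + (14 + v)*(2*v) = -5 + 2*v*(14 + v))
(-2*S(-1))*D(-3) = -2*(-5 + 2*(-1)**2 + 28*(-1))*(-3)**3 = -2*(-5 + 2*1 - 28)*(-27) = -2*(-5 + 2 - 28)*(-27) = -2*(-31)*(-27) = 62*(-27) = -1674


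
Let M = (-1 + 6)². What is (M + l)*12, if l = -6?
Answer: 228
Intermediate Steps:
M = 25 (M = 5² = 25)
(M + l)*12 = (25 - 6)*12 = 19*12 = 228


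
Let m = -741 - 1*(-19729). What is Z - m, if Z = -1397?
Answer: -20385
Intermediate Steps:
m = 18988 (m = -741 + 19729 = 18988)
Z - m = -1397 - 1*18988 = -1397 - 18988 = -20385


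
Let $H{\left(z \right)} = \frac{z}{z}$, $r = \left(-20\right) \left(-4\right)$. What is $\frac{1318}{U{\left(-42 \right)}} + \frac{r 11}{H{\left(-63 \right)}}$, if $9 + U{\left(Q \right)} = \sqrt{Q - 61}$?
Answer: $\frac{75029}{92} - \frac{659 i \sqrt{103}}{92} \approx 815.53 - 72.697 i$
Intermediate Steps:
$r = 80$
$H{\left(z \right)} = 1$
$U{\left(Q \right)} = -9 + \sqrt{-61 + Q}$ ($U{\left(Q \right)} = -9 + \sqrt{Q - 61} = -9 + \sqrt{-61 + Q}$)
$\frac{1318}{U{\left(-42 \right)}} + \frac{r 11}{H{\left(-63 \right)}} = \frac{1318}{-9 + \sqrt{-61 - 42}} + \frac{80 \cdot 11}{1} = \frac{1318}{-9 + \sqrt{-103}} + 880 \cdot 1 = \frac{1318}{-9 + i \sqrt{103}} + 880 = 880 + \frac{1318}{-9 + i \sqrt{103}}$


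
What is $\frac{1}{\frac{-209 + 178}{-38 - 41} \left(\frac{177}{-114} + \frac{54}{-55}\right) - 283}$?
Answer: $- \frac{165110}{46890337} \approx -0.0035212$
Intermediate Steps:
$\frac{1}{\frac{-209 + 178}{-38 - 41} \left(\frac{177}{-114} + \frac{54}{-55}\right) - 283} = \frac{1}{- \frac{31}{-79} \left(177 \left(- \frac{1}{114}\right) + 54 \left(- \frac{1}{55}\right)\right) - 283} = \frac{1}{\left(-31\right) \left(- \frac{1}{79}\right) \left(- \frac{59}{38} - \frac{54}{55}\right) - 283} = \frac{1}{\frac{31}{79} \left(- \frac{5297}{2090}\right) - 283} = \frac{1}{- \frac{164207}{165110} - 283} = \frac{1}{- \frac{46890337}{165110}} = - \frac{165110}{46890337}$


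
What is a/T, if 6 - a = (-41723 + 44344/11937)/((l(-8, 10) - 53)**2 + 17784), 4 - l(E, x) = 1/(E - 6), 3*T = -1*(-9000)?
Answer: 1655937691/615776217300 ≈ 0.0026892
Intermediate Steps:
T = 3000 (T = (-1*(-9000))/3 = (1/3)*9000 = 3000)
l(E, x) = 4 - 1/(-6 + E) (l(E, x) = 4 - 1/(E - 6) = 4 - 1/(-6 + E))
a = 16559376910/2052587391 (a = 6 - (-41723 + 44344/11937)/(((-25 + 4*(-8))/(-6 - 8) - 53)**2 + 17784) = 6 - (-41723 + 44344*(1/11937))/(((-25 - 32)/(-14) - 53)**2 + 17784) = 6 - (-41723 + 1928/519)/((-1/14*(-57) - 53)**2 + 17784) = 6 - (-21652309)/(519*((57/14 - 53)**2 + 17784)) = 6 - (-21652309)/(519*((-685/14)**2 + 17784)) = 6 - (-21652309)/(519*(469225/196 + 17784)) = 6 - (-21652309)/(519*3954889/196) = 6 - (-21652309)*196/(519*3954889) = 6 - 1*(-4243852564/2052587391) = 6 + 4243852564/2052587391 = 16559376910/2052587391 ≈ 8.0676)
a/T = (16559376910/2052587391)/3000 = (16559376910/2052587391)*(1/3000) = 1655937691/615776217300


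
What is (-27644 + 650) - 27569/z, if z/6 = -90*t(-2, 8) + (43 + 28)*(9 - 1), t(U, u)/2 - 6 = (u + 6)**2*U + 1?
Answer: -11316128321/419208 ≈ -26994.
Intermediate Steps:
t(U, u) = 14 + 2*U*(6 + u)**2 (t(U, u) = 12 + 2*((u + 6)**2*U + 1) = 12 + 2*((6 + u)**2*U + 1) = 12 + 2*(U*(6 + u)**2 + 1) = 12 + 2*(1 + U*(6 + u)**2) = 12 + (2 + 2*U*(6 + u)**2) = 14 + 2*U*(6 + u)**2)
z = 419208 (z = 6*(-90*(14 + 2*(-2)*(6 + 8)**2) + (43 + 28)*(9 - 1)) = 6*(-90*(14 + 2*(-2)*14**2) + 71*8) = 6*(-90*(14 + 2*(-2)*196) + 568) = 6*(-90*(14 - 784) + 568) = 6*(-90*(-770) + 568) = 6*(69300 + 568) = 6*69868 = 419208)
(-27644 + 650) - 27569/z = (-27644 + 650) - 27569/419208 = -26994 - 27569*1/419208 = -26994 - 27569/419208 = -11316128321/419208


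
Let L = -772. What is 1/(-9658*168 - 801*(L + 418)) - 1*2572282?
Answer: -3444259875181/1338990 ≈ -2.5723e+6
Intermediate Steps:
1/(-9658*168 - 801*(L + 418)) - 1*2572282 = 1/(-9658*168 - 801*(-772 + 418)) - 1*2572282 = 1/(-1622544 - 801*(-354)) - 2572282 = 1/(-1622544 + 283554) - 2572282 = 1/(-1338990) - 2572282 = -1/1338990 - 2572282 = -3444259875181/1338990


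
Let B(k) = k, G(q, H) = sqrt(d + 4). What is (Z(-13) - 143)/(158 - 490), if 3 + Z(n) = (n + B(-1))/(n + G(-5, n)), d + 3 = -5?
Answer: 6269/14359 - 7*I/14359 ≈ 0.43659 - 0.0004875*I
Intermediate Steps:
d = -8 (d = -3 - 5 = -8)
G(q, H) = 2*I (G(q, H) = sqrt(-8 + 4) = sqrt(-4) = 2*I)
Z(n) = -3 + (-1 + n)/(n + 2*I) (Z(n) = -3 + (n - 1)/(n + 2*I) = -3 + (-1 + n)/(n + 2*I))
(Z(-13) - 143)/(158 - 490) = ((-1 - 6*I - 2*(-13))/(-13 + 2*I) - 143)/(158 - 490) = (((-13 - 2*I)/173)*(-1 - 6*I + 26) - 143)/(-332) = (((-13 - 2*I)/173)*(25 - 6*I) - 143)*(-1/332) = ((-13 - 2*I)*(25 - 6*I)/173 - 143)*(-1/332) = (-143 + (-13 - 2*I)*(25 - 6*I)/173)*(-1/332) = 143/332 - (-13 - 2*I)*(25 - 6*I)/57436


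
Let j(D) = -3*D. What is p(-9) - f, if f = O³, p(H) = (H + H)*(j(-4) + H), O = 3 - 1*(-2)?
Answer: -179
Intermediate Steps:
O = 5 (O = 3 + 2 = 5)
p(H) = 2*H*(12 + H) (p(H) = (H + H)*(-3*(-4) + H) = (2*H)*(12 + H) = 2*H*(12 + H))
f = 125 (f = 5³ = 125)
p(-9) - f = 2*(-9)*(12 - 9) - 1*125 = 2*(-9)*3 - 125 = -54 - 125 = -179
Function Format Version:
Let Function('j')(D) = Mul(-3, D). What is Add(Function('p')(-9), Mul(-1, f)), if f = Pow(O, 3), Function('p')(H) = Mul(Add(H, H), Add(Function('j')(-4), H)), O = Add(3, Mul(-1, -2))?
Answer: -179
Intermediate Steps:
O = 5 (O = Add(3, 2) = 5)
Function('p')(H) = Mul(2, H, Add(12, H)) (Function('p')(H) = Mul(Add(H, H), Add(Mul(-3, -4), H)) = Mul(Mul(2, H), Add(12, H)) = Mul(2, H, Add(12, H)))
f = 125 (f = Pow(5, 3) = 125)
Add(Function('p')(-9), Mul(-1, f)) = Add(Mul(2, -9, Add(12, -9)), Mul(-1, 125)) = Add(Mul(2, -9, 3), -125) = Add(-54, -125) = -179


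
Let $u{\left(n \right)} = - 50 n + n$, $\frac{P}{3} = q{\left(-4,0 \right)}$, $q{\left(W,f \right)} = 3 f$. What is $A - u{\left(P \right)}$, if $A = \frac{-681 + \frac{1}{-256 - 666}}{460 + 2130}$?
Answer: $- \frac{627883}{2387980} \approx -0.26293$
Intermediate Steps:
$P = 0$ ($P = 3 \cdot 3 \cdot 0 = 3 \cdot 0 = 0$)
$u{\left(n \right)} = - 49 n$
$A = - \frac{627883}{2387980}$ ($A = \frac{-681 + \frac{1}{-922}}{2590} = \left(-681 - \frac{1}{922}\right) \frac{1}{2590} = \left(- \frac{627883}{922}\right) \frac{1}{2590} = - \frac{627883}{2387980} \approx -0.26293$)
$A - u{\left(P \right)} = - \frac{627883}{2387980} - \left(-49\right) 0 = - \frac{627883}{2387980} - 0 = - \frac{627883}{2387980} + 0 = - \frac{627883}{2387980}$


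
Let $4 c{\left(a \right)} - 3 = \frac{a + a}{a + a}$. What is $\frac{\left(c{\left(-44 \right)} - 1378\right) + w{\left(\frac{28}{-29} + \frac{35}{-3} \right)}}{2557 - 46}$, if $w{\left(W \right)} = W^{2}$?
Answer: $- \frac{9214712}{19005759} \approx -0.48484$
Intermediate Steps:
$c{\left(a \right)} = 1$ ($c{\left(a \right)} = \frac{3}{4} + \frac{\left(a + a\right) \frac{1}{a + a}}{4} = \frac{3}{4} + \frac{2 a \frac{1}{2 a}}{4} = \frac{3}{4} + \frac{1}{4} \cdot 1 = \frac{3}{4} + \frac{1}{4} = 1$)
$\frac{\left(c{\left(-44 \right)} - 1378\right) + w{\left(\frac{28}{-29} + \frac{35}{-3} \right)}}{2557 - 46} = \frac{\left(1 - 1378\right) + \left(\frac{28}{-29} + \frac{35}{-3}\right)^{2}}{2557 - 46} = \frac{-1377 + \left(28 \left(- \frac{1}{29}\right) + 35 \left(- \frac{1}{3}\right)\right)^{2}}{2511} = \left(-1377 + \left(- \frac{28}{29} - \frac{35}{3}\right)^{2}\right) \frac{1}{2511} = \left(-1377 + \left(- \frac{1099}{87}\right)^{2}\right) \frac{1}{2511} = \left(-1377 + \frac{1207801}{7569}\right) \frac{1}{2511} = \left(- \frac{9214712}{7569}\right) \frac{1}{2511} = - \frac{9214712}{19005759}$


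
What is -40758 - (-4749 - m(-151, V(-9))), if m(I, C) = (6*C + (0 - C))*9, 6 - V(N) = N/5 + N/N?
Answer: -35703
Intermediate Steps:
V(N) = 5 - N/5 (V(N) = 6 - (N/5 + N/N) = 6 - (N*(⅕) + 1) = 6 - (N/5 + 1) = 6 - (1 + N/5) = 6 + (-1 - N/5) = 5 - N/5)
m(I, C) = 45*C (m(I, C) = (6*C - C)*9 = (5*C)*9 = 45*C)
-40758 - (-4749 - m(-151, V(-9))) = -40758 - (-4749 - 45*(5 - ⅕*(-9))) = -40758 - (-4749 - 45*(5 + 9/5)) = -40758 - (-4749 - 45*34/5) = -40758 - (-4749 - 1*306) = -40758 - (-4749 - 306) = -40758 - 1*(-5055) = -40758 + 5055 = -35703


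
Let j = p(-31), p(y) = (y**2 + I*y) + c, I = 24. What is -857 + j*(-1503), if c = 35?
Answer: -379613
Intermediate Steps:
p(y) = 35 + y**2 + 24*y (p(y) = (y**2 + 24*y) + 35 = 35 + y**2 + 24*y)
j = 252 (j = 35 + (-31)**2 + 24*(-31) = 35 + 961 - 744 = 252)
-857 + j*(-1503) = -857 + 252*(-1503) = -857 - 378756 = -379613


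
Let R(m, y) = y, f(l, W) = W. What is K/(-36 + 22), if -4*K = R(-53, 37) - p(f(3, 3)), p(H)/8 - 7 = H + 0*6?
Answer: -43/56 ≈ -0.76786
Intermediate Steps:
p(H) = 56 + 8*H (p(H) = 56 + 8*(H + 0*6) = 56 + 8*(H + 0) = 56 + 8*H)
K = 43/4 (K = -(37 - (56 + 8*3))/4 = -(37 - (56 + 24))/4 = -(37 - 1*80)/4 = -(37 - 80)/4 = -1/4*(-43) = 43/4 ≈ 10.750)
K/(-36 + 22) = (43/4)/(-36 + 22) = (43/4)/(-14) = -1/14*43/4 = -43/56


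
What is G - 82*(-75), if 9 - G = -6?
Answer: 6165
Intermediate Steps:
G = 15 (G = 9 - 1*(-6) = 9 + 6 = 15)
G - 82*(-75) = 15 - 82*(-75) = 15 + 6150 = 6165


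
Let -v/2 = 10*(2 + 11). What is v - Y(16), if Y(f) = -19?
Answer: -241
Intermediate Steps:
v = -260 (v = -20*(2 + 11) = -20*13 = -2*130 = -260)
v - Y(16) = -260 - 1*(-19) = -260 + 19 = -241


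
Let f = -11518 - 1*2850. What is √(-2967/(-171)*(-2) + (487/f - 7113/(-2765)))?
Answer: I*√10307919546185256030/566117160 ≈ 5.6713*I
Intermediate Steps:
f = -14368 (f = -11518 - 2850 = -14368)
√(-2967/(-171)*(-2) + (487/f - 7113/(-2765))) = √(-2967/(-171)*(-2) + (487/(-14368) - 7113/(-2765))) = √(-2967*(-1/171)*(-2) + (487*(-1/14368) - 7113*(-1/2765))) = √((989/57)*(-2) + (-487/14368 + 7113/2765)) = √(-1978/57 + 100853029/39727520) = √(-72832411907/2264468640) = I*√10307919546185256030/566117160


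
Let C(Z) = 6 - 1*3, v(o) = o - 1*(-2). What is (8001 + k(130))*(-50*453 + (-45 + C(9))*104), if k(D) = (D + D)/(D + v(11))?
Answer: -2378421558/11 ≈ -2.1622e+8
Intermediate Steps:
v(o) = 2 + o (v(o) = o + 2 = 2 + o)
C(Z) = 3 (C(Z) = 6 - 3 = 3)
k(D) = 2*D/(13 + D) (k(D) = (D + D)/(D + (2 + 11)) = (2*D)/(D + 13) = (2*D)/(13 + D) = 2*D/(13 + D))
(8001 + k(130))*(-50*453 + (-45 + C(9))*104) = (8001 + 2*130/(13 + 130))*(-50*453 + (-45 + 3)*104) = (8001 + 2*130/143)*(-22650 - 42*104) = (8001 + 2*130*(1/143))*(-22650 - 4368) = (8001 + 20/11)*(-27018) = (88031/11)*(-27018) = -2378421558/11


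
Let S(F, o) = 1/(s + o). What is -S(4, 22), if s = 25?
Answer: -1/47 ≈ -0.021277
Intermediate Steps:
S(F, o) = 1/(25 + o)
-S(4, 22) = -1/(25 + 22) = -1/47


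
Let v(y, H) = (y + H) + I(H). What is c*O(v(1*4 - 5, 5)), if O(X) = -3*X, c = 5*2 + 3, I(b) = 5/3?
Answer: -221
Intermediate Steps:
I(b) = 5/3 (I(b) = 5*(⅓) = 5/3)
c = 13 (c = 10 + 3 = 13)
v(y, H) = 5/3 + H + y (v(y, H) = (y + H) + 5/3 = (H + y) + 5/3 = 5/3 + H + y)
c*O(v(1*4 - 5, 5)) = 13*(-3*(5/3 + 5 + (1*4 - 5))) = 13*(-3*(5/3 + 5 + (4 - 5))) = 13*(-3*(5/3 + 5 - 1)) = 13*(-3*17/3) = 13*(-17) = -221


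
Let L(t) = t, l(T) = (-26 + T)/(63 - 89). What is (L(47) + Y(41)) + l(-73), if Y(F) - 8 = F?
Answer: 2595/26 ≈ 99.808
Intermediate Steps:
l(T) = 1 - T/26 (l(T) = (-26 + T)/(-26) = (-26 + T)*(-1/26) = 1 - T/26)
Y(F) = 8 + F
(L(47) + Y(41)) + l(-73) = (47 + (8 + 41)) + (1 - 1/26*(-73)) = (47 + 49) + (1 + 73/26) = 96 + 99/26 = 2595/26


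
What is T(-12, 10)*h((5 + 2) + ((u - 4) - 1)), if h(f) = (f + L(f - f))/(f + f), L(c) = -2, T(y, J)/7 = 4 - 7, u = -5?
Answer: -35/2 ≈ -17.500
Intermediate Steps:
T(y, J) = -21 (T(y, J) = 7*(4 - 7) = 7*(-3) = -21)
h(f) = (-2 + f)/(2*f) (h(f) = (f - 2)/(f + f) = (-2 + f)/((2*f)) = (-2 + f)*(1/(2*f)) = (-2 + f)/(2*f))
T(-12, 10)*h((5 + 2) + ((u - 4) - 1)) = -21*(-2 + ((5 + 2) + ((-5 - 4) - 1)))/(2*((5 + 2) + ((-5 - 4) - 1))) = -21*(-2 + (7 + (-9 - 1)))/(2*(7 + (-9 - 1))) = -21*(-2 + (7 - 10))/(2*(7 - 10)) = -21*(-2 - 3)/(2*(-3)) = -21*(-1)*(-5)/(2*3) = -21*⅚ = -35/2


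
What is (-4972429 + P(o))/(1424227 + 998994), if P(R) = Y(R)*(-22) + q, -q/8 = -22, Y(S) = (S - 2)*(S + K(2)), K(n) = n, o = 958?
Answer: -25162973/2423221 ≈ -10.384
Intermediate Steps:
Y(S) = (-2 + S)*(2 + S) (Y(S) = (S - 2)*(S + 2) = (-2 + S)*(2 + S))
q = 176 (q = -8*(-22) = 176)
P(R) = 264 - 22*R² (P(R) = (-4 + R²)*(-22) + 176 = (88 - 22*R²) + 176 = 264 - 22*R²)
(-4972429 + P(o))/(1424227 + 998994) = (-4972429 + (264 - 22*958²))/(1424227 + 998994) = (-4972429 + (264 - 22*917764))/2423221 = (-4972429 + (264 - 20190808))*(1/2423221) = (-4972429 - 20190544)*(1/2423221) = -25162973*1/2423221 = -25162973/2423221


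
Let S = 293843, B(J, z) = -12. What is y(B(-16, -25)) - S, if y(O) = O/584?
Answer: -42901081/146 ≈ -2.9384e+5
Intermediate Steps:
y(O) = O/584 (y(O) = O*(1/584) = O/584)
y(B(-16, -25)) - S = (1/584)*(-12) - 1*293843 = -3/146 - 293843 = -42901081/146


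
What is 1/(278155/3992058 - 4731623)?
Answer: -3992058/18888913171979 ≈ -2.1134e-7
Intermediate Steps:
1/(278155/3992058 - 4731623) = 1/(-18888913171979/3992058) = -3992058/18888913171979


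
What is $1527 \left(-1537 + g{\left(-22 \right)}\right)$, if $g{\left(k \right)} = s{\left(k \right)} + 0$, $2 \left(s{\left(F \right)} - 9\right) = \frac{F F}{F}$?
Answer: $-2350053$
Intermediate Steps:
$s{\left(F \right)} = 9 + \frac{F}{2}$ ($s{\left(F \right)} = 9 + \frac{F F \frac{1}{F}}{2} = 9 + \frac{F^{2} \frac{1}{F}}{2} = 9 + \frac{F}{2}$)
$g{\left(k \right)} = 9 + \frac{k}{2}$ ($g{\left(k \right)} = \left(9 + \frac{k}{2}\right) + 0 = 9 + \frac{k}{2}$)
$1527 \left(-1537 + g{\left(-22 \right)}\right) = 1527 \left(-1537 + \left(9 + \frac{1}{2} \left(-22\right)\right)\right) = 1527 \left(-1537 + \left(9 - 11\right)\right) = 1527 \left(-1537 - 2\right) = 1527 \left(-1539\right) = -2350053$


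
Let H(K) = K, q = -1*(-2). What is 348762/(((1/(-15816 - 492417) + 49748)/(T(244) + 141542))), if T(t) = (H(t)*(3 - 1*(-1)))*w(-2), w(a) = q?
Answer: 25434649793705724/25283575283 ≈ 1.0060e+6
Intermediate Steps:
q = 2
w(a) = 2
T(t) = 8*t (T(t) = (t*(3 - 1*(-1)))*2 = (t*(3 + 1))*2 = (t*4)*2 = (4*t)*2 = 8*t)
348762/(((1/(-15816 - 492417) + 49748)/(T(244) + 141542))) = 348762/(((1/(-15816 - 492417) + 49748)/(8*244 + 141542))) = 348762/(((1/(-508233) + 49748)/(1952 + 141542))) = 348762/(((-1/508233 + 49748)/143494)) = 348762/(((25283575283/508233)*(1/143494))) = 348762/(25283575283/72928386102) = 348762*(72928386102/25283575283) = 25434649793705724/25283575283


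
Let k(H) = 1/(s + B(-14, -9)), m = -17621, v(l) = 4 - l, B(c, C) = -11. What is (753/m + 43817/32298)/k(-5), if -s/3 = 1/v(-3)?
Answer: -29911158520/1991930703 ≈ -15.016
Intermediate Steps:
s = -3/7 (s = -3/(4 - 1*(-3)) = -3/(4 + 3) = -3/7 ≈ -0.42857)
k(H) = -7/80 (k(H) = 1/(-3/7 - 11) = 1/(-80/7) = -7/80)
(753/m + 43817/32298)/k(-5) = (753/(-17621) + 43817/32298)/(-7/80) = (753*(-1/17621) + 43817*(1/32298))*(-80/7) = (-753/17621 + 43817/32298)*(-80/7) = (747778963/569123058)*(-80/7) = -29911158520/1991930703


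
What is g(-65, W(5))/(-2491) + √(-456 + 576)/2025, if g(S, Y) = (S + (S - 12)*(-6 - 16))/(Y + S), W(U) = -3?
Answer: 1629/169388 + 2*√30/2025 ≈ 0.015027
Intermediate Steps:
g(S, Y) = (264 - 21*S)/(S + Y) (g(S, Y) = (S + (-12 + S)*(-22))/(S + Y) = (S + (264 - 22*S))/(S + Y) = (264 - 21*S)/(S + Y))
g(-65, W(5))/(-2491) + √(-456 + 576)/2025 = (3*(88 - 7*(-65))/(-65 - 3))/(-2491) + √(-456 + 576)/2025 = (3*(88 + 455)/(-68))*(-1/2491) + √120*(1/2025) = (3*(-1/68)*543)*(-1/2491) + (2*√30)*(1/2025) = -1629/68*(-1/2491) + 2*√30/2025 = 1629/169388 + 2*√30/2025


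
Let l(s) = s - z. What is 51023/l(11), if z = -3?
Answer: 7289/2 ≈ 3644.5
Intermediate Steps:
l(s) = 3 + s (l(s) = s - 1*(-3) = s + 3 = 3 + s)
51023/l(11) = 51023/(3 + 11) = 51023/14 = 51023*(1/14) = 7289/2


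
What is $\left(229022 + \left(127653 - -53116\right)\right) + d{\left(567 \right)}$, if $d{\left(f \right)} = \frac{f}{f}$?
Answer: $409792$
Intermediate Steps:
$d{\left(f \right)} = 1$
$\left(229022 + \left(127653 - -53116\right)\right) + d{\left(567 \right)} = \left(229022 + \left(127653 - -53116\right)\right) + 1 = \left(229022 + \left(127653 + 53116\right)\right) + 1 = \left(229022 + 180769\right) + 1 = 409791 + 1 = 409792$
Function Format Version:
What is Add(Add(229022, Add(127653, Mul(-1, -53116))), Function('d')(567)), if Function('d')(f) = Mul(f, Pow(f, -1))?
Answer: 409792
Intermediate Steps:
Function('d')(f) = 1
Add(Add(229022, Add(127653, Mul(-1, -53116))), Function('d')(567)) = Add(Add(229022, Add(127653, Mul(-1, -53116))), 1) = Add(Add(229022, Add(127653, 53116)), 1) = Add(Add(229022, 180769), 1) = Add(409791, 1) = 409792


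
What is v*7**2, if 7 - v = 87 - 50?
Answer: -1470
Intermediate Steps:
v = -30 (v = 7 - (87 - 50) = 7 - 1*37 = 7 - 37 = -30)
v*7**2 = -30*7**2 = -30*49 = -1470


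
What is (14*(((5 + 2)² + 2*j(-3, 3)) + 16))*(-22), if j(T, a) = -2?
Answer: -18788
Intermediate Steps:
(14*(((5 + 2)² + 2*j(-3, 3)) + 16))*(-22) = (14*(((5 + 2)² + 2*(-2)) + 16))*(-22) = (14*((7² - 4) + 16))*(-22) = (14*((49 - 4) + 16))*(-22) = (14*(45 + 16))*(-22) = (14*61)*(-22) = 854*(-22) = -18788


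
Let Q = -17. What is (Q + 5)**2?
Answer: 144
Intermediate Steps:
(Q + 5)**2 = (-17 + 5)**2 = (-12)**2 = 144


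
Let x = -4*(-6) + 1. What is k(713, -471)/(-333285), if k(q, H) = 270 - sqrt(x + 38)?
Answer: -18/22219 + sqrt(7)/111095 ≈ -0.00078630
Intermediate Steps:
x = 25 (x = 24 + 1 = 25)
k(q, H) = 270 - 3*sqrt(7) (k(q, H) = 270 - sqrt(25 + 38) = 270 - sqrt(63) = 270 - 3*sqrt(7))
k(713, -471)/(-333285) = (270 - 3*sqrt(7))/(-333285) = (270 - 3*sqrt(7))*(-1/333285) = -18/22219 + sqrt(7)/111095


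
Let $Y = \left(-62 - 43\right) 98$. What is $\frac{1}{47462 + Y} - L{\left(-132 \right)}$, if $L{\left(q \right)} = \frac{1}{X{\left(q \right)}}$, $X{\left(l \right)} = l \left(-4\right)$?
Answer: $- \frac{9161}{4906704} \approx -0.001867$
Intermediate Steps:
$X{\left(l \right)} = - 4 l$
$L{\left(q \right)} = - \frac{1}{4 q}$ ($L{\left(q \right)} = \frac{1}{\left(-4\right) q} = - \frac{1}{4 q}$)
$Y = -10290$ ($Y = \left(-105\right) 98 = -10290$)
$\frac{1}{47462 + Y} - L{\left(-132 \right)} = \frac{1}{47462 - 10290} - - \frac{1}{4 \left(-132\right)} = \frac{1}{37172} - \left(- \frac{1}{4}\right) \left(- \frac{1}{132}\right) = \frac{1}{37172} - \frac{1}{528} = - \frac{9161}{4906704}$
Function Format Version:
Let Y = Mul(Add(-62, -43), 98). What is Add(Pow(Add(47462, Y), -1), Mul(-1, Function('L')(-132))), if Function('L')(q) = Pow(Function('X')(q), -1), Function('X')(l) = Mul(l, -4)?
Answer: Rational(-9161, 4906704) ≈ -0.0018670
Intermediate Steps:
Function('X')(l) = Mul(-4, l)
Function('L')(q) = Mul(Rational(-1, 4), Pow(q, -1)) (Function('L')(q) = Pow(Mul(-4, q), -1) = Mul(Rational(-1, 4), Pow(q, -1)))
Y = -10290 (Y = Mul(-105, 98) = -10290)
Add(Pow(Add(47462, Y), -1), Mul(-1, Function('L')(-132))) = Add(Pow(Add(47462, -10290), -1), Mul(-1, Mul(Rational(-1, 4), Pow(-132, -1)))) = Add(Pow(37172, -1), Mul(-1, Mul(Rational(-1, 4), Rational(-1, 132)))) = Add(Rational(1, 37172), Mul(-1, Rational(1, 528))) = Add(Rational(1, 37172), Rational(-1, 528)) = Rational(-9161, 4906704)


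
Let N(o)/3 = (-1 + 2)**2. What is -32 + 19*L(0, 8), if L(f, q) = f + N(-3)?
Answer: 25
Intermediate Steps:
N(o) = 3 (N(o) = 3*(-1 + 2)**2 = 3*1**2 = 3*1 = 3)
L(f, q) = 3 + f (L(f, q) = f + 3 = 3 + f)
-32 + 19*L(0, 8) = -32 + 19*(3 + 0) = -32 + 19*3 = -32 + 57 = 25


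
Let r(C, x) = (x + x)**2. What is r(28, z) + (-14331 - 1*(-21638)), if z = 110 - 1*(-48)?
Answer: 107163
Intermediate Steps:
z = 158 (z = 110 + 48 = 158)
r(C, x) = 4*x**2 (r(C, x) = (2*x)**2 = 4*x**2)
r(28, z) + (-14331 - 1*(-21638)) = 4*158**2 + (-14331 - 1*(-21638)) = 4*24964 + (-14331 + 21638) = 99856 + 7307 = 107163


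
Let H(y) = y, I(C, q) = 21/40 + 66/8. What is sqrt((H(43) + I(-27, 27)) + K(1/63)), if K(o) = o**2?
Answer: sqrt(82198390)/1260 ≈ 7.1955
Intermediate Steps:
I(C, q) = 351/40 (I(C, q) = 21*(1/40) + 66*(1/8) = 21/40 + 33/4 = 351/40)
sqrt((H(43) + I(-27, 27)) + K(1/63)) = sqrt((43 + 351/40) + (1/63)**2) = sqrt(2071/40 + (1/63)**2) = sqrt(2071/40 + 1/3969) = sqrt(8219839/158760) = sqrt(82198390)/1260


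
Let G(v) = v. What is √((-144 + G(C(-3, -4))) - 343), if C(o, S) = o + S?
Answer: I*√494 ≈ 22.226*I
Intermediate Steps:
C(o, S) = S + o
√((-144 + G(C(-3, -4))) - 343) = √((-144 + (-4 - 3)) - 343) = √((-144 - 7) - 343) = √(-151 - 343) = √(-494) = I*√494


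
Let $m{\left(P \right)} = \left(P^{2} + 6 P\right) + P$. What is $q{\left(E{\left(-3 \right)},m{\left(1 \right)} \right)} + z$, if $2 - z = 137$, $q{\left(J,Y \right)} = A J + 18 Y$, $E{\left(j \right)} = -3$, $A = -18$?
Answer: $63$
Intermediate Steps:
$m{\left(P \right)} = P^{2} + 7 P$
$q{\left(J,Y \right)} = - 18 J + 18 Y$
$z = -135$ ($z = 2 - 137 = -135$)
$q{\left(E{\left(-3 \right)},m{\left(1 \right)} \right)} + z = \left(\left(-18\right) \left(-3\right) + 18 \cdot 1 \left(7 + 1\right)\right) - 135 = \left(54 + 18 \cdot 1 \cdot 8\right) - 135 = \left(54 + 18 \cdot 8\right) - 135 = \left(54 + 144\right) - 135 = 198 - 135 = 63$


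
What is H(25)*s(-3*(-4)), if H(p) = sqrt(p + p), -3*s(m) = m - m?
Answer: 0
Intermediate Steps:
s(m) = 0 (s(m) = -(m - m)/3 = -1/3*0 = 0)
H(p) = sqrt(2)*sqrt(p) (H(p) = sqrt(2*p) = sqrt(2)*sqrt(p))
H(25)*s(-3*(-4)) = (sqrt(2)*sqrt(25))*0 = (sqrt(2)*5)*0 = (5*sqrt(2))*0 = 0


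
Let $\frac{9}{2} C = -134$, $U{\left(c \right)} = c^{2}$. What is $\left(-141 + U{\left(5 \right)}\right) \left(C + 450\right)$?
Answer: $- \frac{438712}{9} \approx -48746.0$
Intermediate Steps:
$C = - \frac{268}{9}$ ($C = \frac{2}{9} \left(-134\right) = - \frac{268}{9} \approx -29.778$)
$\left(-141 + U{\left(5 \right)}\right) \left(C + 450\right) = \left(-141 + 5^{2}\right) \left(- \frac{268}{9} + 450\right) = \left(-141 + 25\right) \frac{3782}{9} = \left(-116\right) \frac{3782}{9} = - \frac{438712}{9}$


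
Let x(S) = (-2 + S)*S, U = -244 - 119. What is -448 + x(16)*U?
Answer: -81760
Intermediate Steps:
U = -363
x(S) = S*(-2 + S)
-448 + x(16)*U = -448 + (16*(-2 + 16))*(-363) = -448 + (16*14)*(-363) = -448 + 224*(-363) = -448 - 81312 = -81760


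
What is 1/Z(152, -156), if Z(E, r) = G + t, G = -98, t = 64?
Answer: -1/34 ≈ -0.029412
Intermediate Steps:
Z(E, r) = -34 (Z(E, r) = -98 + 64 = -34)
1/Z(152, -156) = 1/(-34) = -1/34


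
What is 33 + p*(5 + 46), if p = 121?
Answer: 6204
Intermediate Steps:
33 + p*(5 + 46) = 33 + 121*(5 + 46) = 33 + 121*51 = 33 + 6171 = 6204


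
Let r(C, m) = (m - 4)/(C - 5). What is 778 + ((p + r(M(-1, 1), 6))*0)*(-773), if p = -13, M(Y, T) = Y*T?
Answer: 778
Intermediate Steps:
M(Y, T) = T*Y
r(C, m) = (-4 + m)/(-5 + C)
778 + ((p + r(M(-1, 1), 6))*0)*(-773) = 778 + ((-13 + (-4 + 6)/(-5 + 1*(-1)))*0)*(-773) = 778 + ((-13 + 2/(-5 - 1))*0)*(-773) = 778 + ((-13 + 2/(-6))*0)*(-773) = 778 + ((-13 - ⅙*2)*0)*(-773) = 778 + ((-13 - ⅓)*0)*(-773) = 778 - 40/3*0*(-773) = 778 + 0*(-773) = 778 + 0 = 778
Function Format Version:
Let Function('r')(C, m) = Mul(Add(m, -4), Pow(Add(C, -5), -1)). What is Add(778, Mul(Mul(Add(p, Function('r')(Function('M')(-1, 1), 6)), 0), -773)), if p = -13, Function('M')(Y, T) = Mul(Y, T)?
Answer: 778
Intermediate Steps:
Function('M')(Y, T) = Mul(T, Y)
Function('r')(C, m) = Mul(Pow(Add(-5, C), -1), Add(-4, m)) (Function('r')(C, m) = Mul(Add(-4, m), Pow(Add(-5, C), -1)) = Mul(Pow(Add(-5, C), -1), Add(-4, m)))
Add(778, Mul(Mul(Add(p, Function('r')(Function('M')(-1, 1), 6)), 0), -773)) = Add(778, Mul(Mul(Add(-13, Mul(Pow(Add(-5, Mul(1, -1)), -1), Add(-4, 6))), 0), -773)) = Add(778, Mul(Mul(Add(-13, Mul(Pow(Add(-5, -1), -1), 2)), 0), -773)) = Add(778, Mul(Mul(Add(-13, Mul(Pow(-6, -1), 2)), 0), -773)) = Add(778, Mul(Mul(Add(-13, Mul(Rational(-1, 6), 2)), 0), -773)) = Add(778, Mul(Mul(Add(-13, Rational(-1, 3)), 0), -773)) = Add(778, Mul(Mul(Rational(-40, 3), 0), -773)) = Add(778, Mul(0, -773)) = Add(778, 0) = 778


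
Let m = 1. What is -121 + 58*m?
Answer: -63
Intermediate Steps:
-121 + 58*m = -121 + 58*1 = -121 + 58 = -63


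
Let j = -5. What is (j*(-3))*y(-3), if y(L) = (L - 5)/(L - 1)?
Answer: 30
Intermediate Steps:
y(L) = (-5 + L)/(-1 + L)
(j*(-3))*y(-3) = (-5*(-3))*((-5 - 3)/(-1 - 3)) = 15*(-8/(-4)) = 15*(-¼*(-8)) = 15*2 = 30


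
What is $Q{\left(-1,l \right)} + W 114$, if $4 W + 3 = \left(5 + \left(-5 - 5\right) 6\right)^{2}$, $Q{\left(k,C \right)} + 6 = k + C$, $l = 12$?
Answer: $86132$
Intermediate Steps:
$Q{\left(k,C \right)} = -6 + C + k$ ($Q{\left(k,C \right)} = -6 + \left(k + C\right) = -6 + \left(C + k\right) = -6 + C + k$)
$W = \frac{1511}{2}$ ($W = - \frac{3}{4} + \frac{\left(5 + \left(-5 - 5\right) 6\right)^{2}}{4} = - \frac{3}{4} + \frac{\left(5 - 60\right)^{2}}{4} = - \frac{3}{4} + \frac{\left(-55\right)^{2}}{4} = - \frac{3}{4} + \frac{1}{4} \cdot 3025 = - \frac{3}{4} + \frac{3025}{4} = \frac{1511}{2} \approx 755.5$)
$Q{\left(-1,l \right)} + W 114 = \left(-6 + 12 - 1\right) + \frac{1511}{2} \cdot 114 = 5 + 86127 = 86132$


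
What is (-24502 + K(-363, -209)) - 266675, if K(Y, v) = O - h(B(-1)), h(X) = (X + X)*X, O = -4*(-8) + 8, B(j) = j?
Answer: -291139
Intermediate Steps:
O = 40 (O = 32 + 8 = 40)
h(X) = 2*X² (h(X) = (2*X)*X = 2*X²)
K(Y, v) = 38 (K(Y, v) = 40 - 2*(-1)² = 40 - 2 = 38)
(-24502 + K(-363, -209)) - 266675 = (-24502 + 38) - 266675 = -24464 - 266675 = -291139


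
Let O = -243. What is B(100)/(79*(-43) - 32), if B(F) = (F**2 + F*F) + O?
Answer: -19757/3429 ≈ -5.7617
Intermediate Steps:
B(F) = -243 + 2*F**2 (B(F) = (F**2 + F*F) - 243 = (F**2 + F**2) - 243 = 2*F**2 - 243 = -243 + 2*F**2)
B(100)/(79*(-43) - 32) = (-243 + 2*100**2)/(79*(-43) - 32) = (-243 + 2*10000)/(-3397 - 32) = (-243 + 20000)/(-3429) = 19757*(-1/3429) = -19757/3429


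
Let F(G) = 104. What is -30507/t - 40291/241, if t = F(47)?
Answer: -11542451/25064 ≈ -460.52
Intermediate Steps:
t = 104
-30507/t - 40291/241 = -30507/104 - 40291/241 = -11542451/25064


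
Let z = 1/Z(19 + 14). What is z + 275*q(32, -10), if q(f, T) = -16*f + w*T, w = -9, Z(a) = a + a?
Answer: -7659299/66 ≈ -1.1605e+5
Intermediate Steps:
Z(a) = 2*a
z = 1/66 (z = 1/(2*(19 + 14)) = 1/(2*33) = 1/66 ≈ 0.015152)
q(f, T) = -16*f - 9*T
z + 275*q(32, -10) = 1/66 + 275*(-16*32 - 9*(-10)) = 1/66 + 275*(-512 + 90) = 1/66 + 275*(-422) = 1/66 - 116050 = -7659299/66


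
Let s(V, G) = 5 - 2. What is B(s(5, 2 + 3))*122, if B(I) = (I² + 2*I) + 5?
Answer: 2440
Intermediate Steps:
s(V, G) = 3
B(I) = 5 + I² + 2*I
B(s(5, 2 + 3))*122 = (5 + 3² + 2*3)*122 = (5 + 9 + 6)*122 = 20*122 = 2440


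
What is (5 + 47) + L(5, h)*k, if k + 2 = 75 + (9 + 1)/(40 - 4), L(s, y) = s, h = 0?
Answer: 7531/18 ≈ 418.39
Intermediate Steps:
k = 1319/18 (k = -2 + (75 + (9 + 1)/(40 - 4)) = -2 + (75 + 10/36) = -2 + (75 + 10*(1/36)) = -2 + (75 + 5/18) = -2 + 1355/18 = 1319/18 ≈ 73.278)
(5 + 47) + L(5, h)*k = (5 + 47) + 5*(1319/18) = 52 + 6595/18 = 7531/18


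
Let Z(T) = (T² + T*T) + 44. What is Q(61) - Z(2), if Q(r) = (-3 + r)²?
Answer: 3312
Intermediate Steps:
Z(T) = 44 + 2*T² (Z(T) = (T² + T²) + 44 = 2*T² + 44 = 44 + 2*T²)
Q(61) - Z(2) = (-3 + 61)² - (44 + 2*2²) = 58² - (44 + 2*4) = 3364 - (44 + 8) = 3364 - 1*52 = 3364 - 52 = 3312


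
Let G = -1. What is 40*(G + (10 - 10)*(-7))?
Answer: -40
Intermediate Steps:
40*(G + (10 - 10)*(-7)) = 40*(-1 + (10 - 10)*(-7)) = 40*(-1 + 0*(-7)) = 40*(-1 + 0) = 40*(-1) = -40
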